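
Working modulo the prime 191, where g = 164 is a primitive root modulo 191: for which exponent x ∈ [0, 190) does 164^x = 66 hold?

Successive powers of 164 modulo 191:
  164^0=1  164^1=164  164^2=156  164^3=181  164^4=79  164^5=159
  164^6=100  164^7=165  164^8=129  164^9=146  164^10=69  164^11=47
  164^12=68  164^13=74  164^14=103  164^15=84  164^16=24  164^17=116
  164^18=115  164^19=142  164^20=177  164^21=187  164^22=108  164^23=140
  164^24=40  164^25=66
So 164^25 ≡ 66 (mod 191), giving x = 25.

25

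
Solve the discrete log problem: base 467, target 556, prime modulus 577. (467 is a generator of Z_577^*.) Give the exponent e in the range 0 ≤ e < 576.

571

Baby-step giant-step with m = ceil(sqrt(576)) = 24.
Baby table (467^j mod 577 for j=0..23):
  0:1  1:467  2:560  3:139  4:289  5:522  6:280  7:358
  8:433  9:261  10:140  11:179  12:505  13:419  14:70  15:378
  16:541  17:498  18:35  19:189  20:559  21:249  22:306  23:383
Giant step factor: 467^(-24) ≡ 64 (mod 577).
Scan 556·64^i mod 577 for i = 0, 1, …:
  i=0: 556   i=1: 387   i=2: 534   i=3: 133
  i=4: 434   i=5: 80   i=6: 504   i=7: 521
  i=8: 455   i=9: 270     …   i=22: 30
  i=23: 189
Match at i=23, j=19: e = 23·24 + 19 = 571.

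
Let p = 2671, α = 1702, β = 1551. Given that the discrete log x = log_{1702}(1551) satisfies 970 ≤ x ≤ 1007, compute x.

976

Compute 1702^970 mod 2671 = 1064, then multiply by 1702 repeatedly:
  1702^970=1064  1702^971=2661  1702^972=1677  1702^973=1626  1702^974=296
  1702^975=1644  1702^976=1551
Found 1551 at exponent 976.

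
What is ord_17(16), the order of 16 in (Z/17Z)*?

2

The order of 16 must divide p − 1 = 16 = 2^4.
Divisors: 1, 2, 4, 8, 16.
Check each in increasing order: 16^1 ≡ 16;  16^2 ≡ 1.
Smallest exponent giving 1 is 2.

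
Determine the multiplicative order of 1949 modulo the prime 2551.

1275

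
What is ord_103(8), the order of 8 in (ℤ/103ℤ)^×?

17

The order of 8 must divide p − 1 = 102 = 2 · 3 · 17.
Divisors: 1, 2, 3, 6, 17, 34, 51, 102.
Check each in increasing order: 8^1 ≡ 8;  8^2 ≡ 64;  8^3 ≡ 100;  8^6 ≡ 9;  8^17 ≡ 1.
Smallest exponent giving 1 is 17.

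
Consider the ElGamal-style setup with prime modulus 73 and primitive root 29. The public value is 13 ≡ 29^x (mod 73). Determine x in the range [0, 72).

49

Baby-step giant-step with m = ceil(sqrt(72)) = 9.
Baby table (29^j mod 73 for j=0..8):
  0:1  1:29  2:38  3:7  4:57  5:47  6:49  7:34
  8:37
Giant step factor: 29^(-9) ≡ 63 (mod 73).
Scan 13·63^i mod 73 for i = 0, 1, …:
  i=0: 13   i=1: 16   i=2: 59   i=3: 67
  i=4: 60   i=5: 57
Match at i=5, j=4: x = 5·9 + 4 = 49.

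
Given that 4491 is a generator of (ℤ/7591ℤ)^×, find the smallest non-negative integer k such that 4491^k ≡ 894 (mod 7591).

Baby-step giant-step with m = ceil(sqrt(7590)) = 88.
Baby table (4491^j mod 7591 for j=0..87):
  0:1  1:4491  2:7385  3:956  4:4481  5:430  6:3016  7:2512
  8:1166  9:6307  10:2716  11:6410  12:2238  13:374  14:2023  15:6457
  16:767  17:5874  18:1409  19:4516  20:5795  21:3397  22:5608  23:6181
  24:6175  25:2002  26:3238  27:5093  28:980  29:5991  30:3077  31:3187
  32:3782  33:3895  34:2781  35:2276  36:4030  37:1786  38:4830  39:4043
  40:7032  41:2152  42:1289  43:4557  44:151  45:2542  46:6849  47:127
  48:1032  49:4202  50:7547  51:7353  52:1473  53:3482  54:202  55:3853
  56:3934  57:3337  58:1833  59:3359  60:1952  61:6418  62:211  63:6317
  64:2080  65:4350  66:4207  67:7229  68:6323  69:6253  70:3114  71:2352
  72:3751  73:1312  74:1576  75:3004  76:1757  77:3638  78:2426  79:2081
  80:1250  81:4001  82:594  83:3213  84:6683  85:6130  86:4864  87:4917
Giant step factor: 4491^(-88) ≡ 2440 (mod 7591).
Scan 894·2440^i mod 7591 for i = 0, 1, …:
  i=0: 894   i=1: 2743   i=2: 5249   i=3: 1543
  i=4: 7375   i=5: 4330   i=6: 6119   i=7: 6454
  i=8: 4026   i=9: 686     …   i=73: 6173
  i=74: 1576
Match at i=74, j=74: k = 74·88 + 74 = 6586.

6586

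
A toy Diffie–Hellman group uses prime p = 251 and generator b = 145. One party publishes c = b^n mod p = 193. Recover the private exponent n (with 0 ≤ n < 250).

211

Baby-step giant-step with m = ceil(sqrt(250)) = 16.
Baby table (145^j mod 251 for j=0..15):
  0:1  1:145  2:192  3:230  4:218  5:235  6:190  7:191
  8:85  9:26  10:5  11:223  12:207  13:146  14:86  15:171
Giant step factor: 145^(-16) ≡ 79 (mod 251).
Scan 193·79^i mod 251 for i = 0, 1, …:
  i=0: 193   i=1: 187   i=2: 215   i=3: 168
  i=4: 220   i=5: 61   i=6: 50   i=7: 185
  i=8: 57   i=9: 236   i=10: 70   i=11: 8
  i=12: 130   i=13: 230
Match at i=13, j=3: n = 13·16 + 3 = 211.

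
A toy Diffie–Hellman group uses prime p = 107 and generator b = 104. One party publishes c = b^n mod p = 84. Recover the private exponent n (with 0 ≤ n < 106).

Successive powers of 104 modulo 107:
  104^0=1  104^1=104  104^2=9  104^3=80  104^4=81  104^5=78
  104^6=87  104^7=60  104^8=34  104^9=5  104^10=92  104^11=45
  104^12=79  104^13=84
So 104^13 ≡ 84 (mod 107), giving n = 13.

13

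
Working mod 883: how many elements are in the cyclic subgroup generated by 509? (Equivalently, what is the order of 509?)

294

The order of 509 must divide p − 1 = 882 = 2 · 3^2 · 7^2.
Divisors: 1, 2, 3, 6, 7, 9, 14, 18, 21, 42, 49, 63, 98, 126, 147, 294, 441, 882.
Check each in increasing order: 509^1 ≡ 509;  509^2 ≡ 362;  509^3 ≡ 594;  509^6 ≡ 519;  509^7 ≡ 154;  509^9 ≡ 119;  509^14 ≡ 758;  509^18 ≡ 33;  509^21 ≡ 176;  509^42 ≡ 71;  509^49 ≡ 338;  509^63 ≡ 134;  509^98 ≡ 337;  509^126 ≡ 296;  509^147 ≡ 882;  509^294 ≡ 1.
Smallest exponent giving 1 is 294.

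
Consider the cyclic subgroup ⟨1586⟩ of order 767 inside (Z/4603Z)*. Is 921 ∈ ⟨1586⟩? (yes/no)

yes

921 ∈ ⟨1586⟩ iff 921^767 ≡ 1 (mod 4603), since |⟨1586⟩| = 767.
921^767 mod 4603 = 1.
Since 1 = 1, 921 lies in the subgroup.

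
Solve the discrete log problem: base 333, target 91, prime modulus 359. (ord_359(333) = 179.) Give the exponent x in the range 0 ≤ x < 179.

Baby-step giant-step with m = ceil(sqrt(179)) = 14.
Baby table (333^j mod 359 for j=0..13):
  0:1  1:333  2:317  3:15  4:328  5:88  6:225  7:253
  8:243  9:144  10:205  11:55  12:6  13:203
Giant step factor: 333^(-14) ≡ 255 (mod 359).
Scan 91·255^i mod 359 for i = 0, 1, …:
  i=0: 91   i=1: 229   i=2: 237   i=3: 123
  i=4: 132   i=5: 273   i=6: 328
Match at i=6, j=4: x = 6·14 + 4 = 88.

88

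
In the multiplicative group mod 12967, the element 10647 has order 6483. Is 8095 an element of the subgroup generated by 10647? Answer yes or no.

8095 ∈ ⟨10647⟩ iff 8095^6483 ≡ 1 (mod 12967), since |⟨10647⟩| = 6483.
8095^6483 mod 12967 = 1.
Since 1 = 1, 8095 lies in the subgroup.

yes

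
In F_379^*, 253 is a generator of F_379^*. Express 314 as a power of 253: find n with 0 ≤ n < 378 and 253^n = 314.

136

Baby-step giant-step with m = ceil(sqrt(378)) = 20.
Baby table (253^j mod 379 for j=0..19):
  0:1  1:253  2:337  3:365  4:248  5:209  6:196  7:318
  8:106  9:288  10:96  11:32  12:137  13:172  14:310  15:356
  16:245  17:208  18:322  19:360
Giant step factor: 253^(-20) ≡ 319 (mod 379).
Scan 314·319^i mod 379 for i = 0, 1, …:
  i=0: 314   i=1: 110   i=2: 222   i=3: 324
  i=4: 268   i=5: 217   i=6: 245
Match at i=6, j=16: n = 6·20 + 16 = 136.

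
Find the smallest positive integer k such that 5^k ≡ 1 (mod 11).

The order of 5 must divide p − 1 = 10 = 2 · 5.
Divisors: 1, 2, 5, 10.
Check each in increasing order: 5^1 ≡ 5;  5^2 ≡ 3;  5^5 ≡ 1.
Smallest exponent giving 1 is 5.

5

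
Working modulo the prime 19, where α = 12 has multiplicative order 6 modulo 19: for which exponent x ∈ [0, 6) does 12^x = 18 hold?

Successive powers of 12 modulo 19:
  12^0=1  12^1=12  12^2=11  12^3=18
So 12^3 ≡ 18 (mod 19), giving x = 3.

3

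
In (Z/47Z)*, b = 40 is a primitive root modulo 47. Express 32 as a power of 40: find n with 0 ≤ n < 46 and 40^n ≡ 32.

Baby-step giant-step with m = ceil(sqrt(46)) = 7.
Baby table (40^j mod 47 for j=0..6):
  0:1  1:40  2:2  3:33  4:4  5:19  6:8
Giant step factor: 40^(-7) ≡ 26 (mod 47).
Scan 32·26^i mod 47 for i = 0, 1, …:
  i=0: 32   i=1: 33
Match at i=1, j=3: n = 1·7 + 3 = 10.

10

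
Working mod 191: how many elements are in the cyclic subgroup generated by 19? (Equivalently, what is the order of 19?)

The order of 19 must divide p − 1 = 190 = 2 · 5 · 19.
Divisors: 1, 2, 5, 10, 19, 38, 95, 190.
Check each in increasing order: 19^1 ≡ 19;  19^2 ≡ 170;  19^5 ≡ 166;  19^10 ≡ 52;  19^19 ≡ 82;  19^38 ≡ 39;  19^95 ≡ 190;  19^190 ≡ 1.
Smallest exponent giving 1 is 190.

190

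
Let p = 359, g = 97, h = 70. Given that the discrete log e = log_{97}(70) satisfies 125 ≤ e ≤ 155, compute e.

Compute 97^125 mod 359 = 145, then multiply by 97 repeatedly:
  97^125=145  97^126=64  97^127=105  97^128=133  97^129=336
  97^130=282  97^131=70
Found 70 at exponent 131.

131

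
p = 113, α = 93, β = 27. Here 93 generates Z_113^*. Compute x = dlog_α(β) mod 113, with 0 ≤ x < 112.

Baby-step giant-step with m = ceil(sqrt(112)) = 11.
Baby table (93^j mod 113 for j=0..10):
  0:1  1:93  2:61  3:23  4:105  5:47  6:77  7:42
  8:64  9:76  10:62
Giant step factor: 93^(-11) ≡ 38 (mod 113).
Scan 27·38^i mod 113 for i = 0, 1, …:
  i=0: 27   i=1: 9   i=2: 3   i=3: 1
Match at i=3, j=0: x = 3·11 + 0 = 33.

33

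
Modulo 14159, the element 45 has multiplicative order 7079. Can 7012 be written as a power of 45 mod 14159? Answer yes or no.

7012 ∈ ⟨45⟩ iff 7012^7079 ≡ 1 (mod 14159), since |⟨45⟩| = 7079.
7012^7079 mod 14159 = 14158.
Since 14158 ≠ 1, 7012 does not lie in the subgroup.

no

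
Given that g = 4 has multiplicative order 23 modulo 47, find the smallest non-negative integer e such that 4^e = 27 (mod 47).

Successive powers of 4 modulo 47:
  4^0=1  4^1=4  4^2=16  4^3=17  4^4=21  4^5=37
  4^6=7  4^7=28  4^8=18  4^9=25  4^10=6  4^11=24
  4^12=2  4^13=8  4^14=32  4^15=34  4^16=42  4^17=27
So 4^17 ≡ 27 (mod 47), giving e = 17.

17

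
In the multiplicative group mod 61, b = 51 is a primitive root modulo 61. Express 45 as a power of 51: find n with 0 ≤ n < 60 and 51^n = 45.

Baby-step giant-step with m = ceil(sqrt(60)) = 8.
Baby table (51^j mod 61 for j=0..7):
  0:1  1:51  2:39  3:37  4:57  5:40  6:27  7:35
Giant step factor: 51^(-8) ≡ 42 (mod 61).
Scan 45·42^i mod 61 for i = 0, 1, …:
  i=0: 45   i=1: 60   i=2: 19   i=3: 5
  i=4: 27
Match at i=4, j=6: n = 4·8 + 6 = 38.

38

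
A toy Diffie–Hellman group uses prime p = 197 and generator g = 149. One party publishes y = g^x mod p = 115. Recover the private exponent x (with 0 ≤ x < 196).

79

Baby-step giant-step with m = ceil(sqrt(196)) = 14.
Baby table (149^j mod 197 for j=0..13):
  0:1  1:149  2:137  3:122  4:54  5:166  6:109  7:87
  8:158  9:99  10:173  11:167  12:61  13:27
Giant step factor: 149^(-14) ≡ 19 (mod 197).
Scan 115·19^i mod 197 for i = 0, 1, …:
  i=0: 115   i=1: 18   i=2: 145   i=3: 194
  i=4: 140   i=5: 99
Match at i=5, j=9: x = 5·14 + 9 = 79.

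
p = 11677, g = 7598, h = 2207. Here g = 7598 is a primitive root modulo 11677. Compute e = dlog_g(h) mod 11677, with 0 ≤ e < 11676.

2756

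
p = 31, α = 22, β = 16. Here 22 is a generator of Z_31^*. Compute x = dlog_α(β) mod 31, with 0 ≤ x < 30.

18

Successive powers of 22 modulo 31:
  22^0=1  22^1=22  22^2=19  22^3=15  22^4=20  22^5=6
  22^6=8  22^7=21  22^8=28  22^9=27  22^10=5  22^11=17
  22^12=2  22^13=13  22^14=7  22^15=30  22^16=9  22^17=12
  22^18=16
So 22^18 ≡ 16 (mod 31), giving x = 18.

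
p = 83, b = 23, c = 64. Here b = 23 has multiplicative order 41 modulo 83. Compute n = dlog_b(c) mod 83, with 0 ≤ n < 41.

37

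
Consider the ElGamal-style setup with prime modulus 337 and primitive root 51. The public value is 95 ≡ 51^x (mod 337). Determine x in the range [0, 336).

170

Baby-step giant-step with m = ceil(sqrt(336)) = 19.
Baby table (51^j mod 337 for j=0..18):
  0:1  1:51  2:242  3:210  4:263  5:270  6:290  7:299
  8:84  9:240  10:108  11:116  12:187  13:101  14:96  15:178
  16:316  17:277  18:310
Giant step factor: 51^(-19) ≡ 244 (mod 337).
Scan 95·244^i mod 337 for i = 0, 1, …:
  i=0: 95   i=1: 264   i=2: 49   i=3: 161
  i=4: 192   i=5: 5   i=6: 209   i=7: 109
  i=8: 310
Match at i=8, j=18: x = 8·19 + 18 = 170.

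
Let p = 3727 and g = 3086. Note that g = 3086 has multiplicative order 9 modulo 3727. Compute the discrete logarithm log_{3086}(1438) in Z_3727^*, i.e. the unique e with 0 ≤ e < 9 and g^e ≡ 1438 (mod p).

5

Successive powers of 3086 modulo 3727:
  3086^0=1  3086^1=3086  3086^2=911  3086^3=1188  3086^4=2527  3086^5=1438
So 3086^5 ≡ 1438 (mod 3727), giving e = 5.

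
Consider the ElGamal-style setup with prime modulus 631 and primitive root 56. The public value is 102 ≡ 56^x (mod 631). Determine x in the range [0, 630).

389

Baby-step giant-step with m = ceil(sqrt(630)) = 26.
Baby table (56^j mod 631 for j=0..25):
  0:1  1:56  2:612  3:198  4:361  5:24  6:82  7:175
  8:335  9:461  10:576  11:75  12:414  13:468  14:337  15:573
  16:538  17:471  18:505  19:516  20:501  21:292  22:577  23:131
  24:395  25:35
Giant step factor: 56^(-26) ≡ 518 (mod 631).
Scan 102·518^i mod 631 for i = 0, 1, …:
  i=0: 102   i=1: 463   i=2: 54   i=3: 208
  i=4: 474   i=5: 73   i=6: 585   i=7: 150
  i=8: 87   i=9: 265     …   i=13: 452
  i=14: 35
Match at i=14, j=25: x = 14·26 + 25 = 389.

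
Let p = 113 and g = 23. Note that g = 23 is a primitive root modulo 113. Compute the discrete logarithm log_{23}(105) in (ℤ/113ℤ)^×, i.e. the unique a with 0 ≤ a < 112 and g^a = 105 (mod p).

Baby-step giant-step with m = ceil(sqrt(112)) = 11.
Baby table (23^j mod 113 for j=0..10):
  0:1  1:23  2:77  3:76  4:53  5:89  6:13  7:73
  8:97  9:84  10:11
Giant step factor: 23^(-11) ≡ 67 (mod 113).
Scan 105·67^i mod 113 for i = 0, 1, …:
  i=0: 105   i=1: 29   i=2: 22   i=3: 5
  i=4: 109   i=5: 71   i=6: 11
Match at i=6, j=10: a = 6·11 + 10 = 76.

76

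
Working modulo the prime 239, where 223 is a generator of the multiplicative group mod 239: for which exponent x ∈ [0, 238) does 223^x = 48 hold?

Baby-step giant-step with m = ceil(sqrt(238)) = 16.
Baby table (223^j mod 239 for j=0..15):
  0:1  1:223  2:17  3:206  4:50  5:156  6:133  7:23
  8:110  9:152  10:197  11:194  12:3  13:191  14:51  15:140
Giant step factor: 223^(-16) ≡ 145 (mod 239).
Scan 48·145^i mod 239 for i = 0, 1, …:
  i=0: 48   i=1: 29   i=2: 142   i=3: 36
  i=4: 201   i=5: 226   i=6: 27   i=7: 91
  i=8: 50
Match at i=8, j=4: x = 8·16 + 4 = 132.

132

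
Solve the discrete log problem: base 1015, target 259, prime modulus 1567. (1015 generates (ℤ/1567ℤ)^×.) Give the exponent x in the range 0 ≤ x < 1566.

167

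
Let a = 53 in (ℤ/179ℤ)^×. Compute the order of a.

178

The order of 53 must divide p − 1 = 178 = 2 · 89.
Divisors: 1, 2, 89, 178.
Check each in increasing order: 53^1 ≡ 53;  53^2 ≡ 124;  53^89 ≡ 178;  53^178 ≡ 1.
Smallest exponent giving 1 is 178.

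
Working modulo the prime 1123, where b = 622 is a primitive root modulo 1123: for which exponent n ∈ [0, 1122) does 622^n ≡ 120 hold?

157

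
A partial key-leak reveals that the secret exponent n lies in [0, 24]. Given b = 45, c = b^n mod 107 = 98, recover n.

5

Compute 45^0 mod 107 = 1, then multiply by 45 repeatedly:
  45^0=1  45^1=45  45^2=99  45^3=68  45^4=64
  45^5=98
Found 98 at exponent 5.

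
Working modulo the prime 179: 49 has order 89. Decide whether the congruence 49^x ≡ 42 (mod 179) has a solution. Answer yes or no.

42 ∈ ⟨49⟩ iff 42^89 ≡ 1 (mod 179), since |⟨49⟩| = 89.
42^89 mod 179 = 1.
Since 1 = 1, 42 lies in the subgroup.

yes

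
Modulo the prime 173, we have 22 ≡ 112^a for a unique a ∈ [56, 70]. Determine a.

Compute 112^56 mod 173 = 10, then multiply by 112 repeatedly:
  112^56=10  112^57=82  112^58=15  112^59=123  112^60=109
  112^61=98  112^62=77  112^63=147  112^64=29  112^65=134
  112^66=130  112^67=28  112^68=22
Found 22 at exponent 68.

68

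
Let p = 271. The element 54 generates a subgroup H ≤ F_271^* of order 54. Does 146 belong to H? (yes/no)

146 ∈ ⟨54⟩ iff 146^54 ≡ 1 (mod 271), since |⟨54⟩| = 54.
146^54 mod 271 = 1.
Since 1 = 1, 146 lies in the subgroup.

yes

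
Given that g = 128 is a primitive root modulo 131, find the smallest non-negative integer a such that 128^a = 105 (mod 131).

12

Successive powers of 128 modulo 131:
  128^0=1  128^1=128  128^2=9  128^3=104  128^4=81  128^5=19
  128^6=74  128^7=40  128^8=11  128^9=98  128^10=99  128^11=96
  128^12=105
So 128^12 ≡ 105 (mod 131), giving a = 12.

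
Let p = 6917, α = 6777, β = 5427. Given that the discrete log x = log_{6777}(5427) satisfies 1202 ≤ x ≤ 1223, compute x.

1212

Compute 6777^1202 mod 6917 = 441, then multiply by 6777 repeatedly:
  6777^1202=441  6777^1203=513  6777^1204=4267  6777^1205=4399  6777^1206=6670
  6777^1207=6912  6777^1208=700  6777^1209=5755  6777^1210=3589  6777^1211=2481
  6777^1212=5427
Found 5427 at exponent 1212.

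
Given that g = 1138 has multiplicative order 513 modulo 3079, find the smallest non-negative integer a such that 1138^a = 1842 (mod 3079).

412

Baby-step giant-step with m = ceil(sqrt(513)) = 23.
Baby table (1138^j mod 3079 for j=0..22):
  0:1  1:1138  2:1864  3:2880  4:1384  5:1623  6:2653  7:1694
  8:318  9:1641  10:1584  11:1377  12:2894  13:1921  14:8  15:2946
  16:2596  17:1487  18:1835  19:668  20:2750  21:1236  22:2544
Giant step factor: 1138^(-23) ≡ 747 (mod 3079).
Scan 1842·747^i mod 3079 for i = 0, 1, …:
  i=0: 1842   i=1: 2740   i=2: 2324   i=3: 2551
  i=4: 2775   i=5: 758   i=6: 2769   i=7: 2434
  i=8: 1588   i=9: 821     …   i=16: 2957
  i=17: 1236
Match at i=17, j=21: a = 17·23 + 21 = 412.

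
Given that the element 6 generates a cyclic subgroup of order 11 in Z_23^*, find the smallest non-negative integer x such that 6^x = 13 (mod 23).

Successive powers of 6 modulo 23:
  6^0=1  6^1=6  6^2=13
So 6^2 ≡ 13 (mod 23), giving x = 2.

2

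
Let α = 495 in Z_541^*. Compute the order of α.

20

The order of 495 must divide p − 1 = 540 = 2^2 · 3^3 · 5.
Divisors: 1, 2, 3, 4, 5, 6, 9, 10, 12, 15, 18, 20, 27, 30, 36, 45, 54, 60, 90, 108, 135, 180, 270, 540.
Check each in increasing order: 495^1 ≡ 495;  495^2 ≡ 493;  495^3 ≡ 44;  495^4 ≡ 140;  495^5 ≡ 52;  495^6 ≡ 313;  495^9 ≡ 247;  495^10 ≡ 540;  495^12 ≡ 48;  495^15 ≡ 489;  495^18 ≡ 417;  495^20 ≡ 1.
Smallest exponent giving 1 is 20.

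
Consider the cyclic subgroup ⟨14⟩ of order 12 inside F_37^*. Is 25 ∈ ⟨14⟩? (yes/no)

⟨14⟩ has order 12; its elements mod 37 are {1, 6, 8, 10, 11, 14, 23, 26, 27, 29, 31, 36}.
25 is not in this set.

no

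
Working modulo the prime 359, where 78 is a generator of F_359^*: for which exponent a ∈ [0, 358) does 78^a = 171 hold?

17

Successive powers of 78 modulo 359:
  78^0=1  78^1=78  78^2=340  78^3=313  78^4=2  78^5=156
  78^6=321  78^7=267  78^8=4  78^9=312  78^10=283  78^11=175
  78^12=8  78^13=265  78^14=207  78^15=350  78^16=16  78^17=171
So 78^17 ≡ 171 (mod 359), giving a = 17.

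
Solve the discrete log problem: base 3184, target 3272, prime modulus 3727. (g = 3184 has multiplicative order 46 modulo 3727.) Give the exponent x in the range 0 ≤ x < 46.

18

Successive powers of 3184 modulo 3727:
  3184^0=1  3184^1=3184  3184^2=416  3184^3=1459  3184^4=1614  3184^5=3170
  3184^6=564  3184^7=3089  3184^8=3550  3184^9=2936  3184^10=908  3184^11=2647
  3184^12=1301  3184^13=1687  3184^14=801  3184^15=1116  3184^16=1513  3184^17=2108
  3184^18=3272
So 3184^18 ≡ 3272 (mod 3727), giving x = 18.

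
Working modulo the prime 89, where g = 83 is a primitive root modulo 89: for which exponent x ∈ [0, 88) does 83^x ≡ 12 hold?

77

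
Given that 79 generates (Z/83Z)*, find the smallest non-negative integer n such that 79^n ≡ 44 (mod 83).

54

Baby-step giant-step with m = ceil(sqrt(82)) = 10.
Baby table (79^j mod 83 for j=0..9):
  0:1  1:79  2:16  3:19  4:7  5:55  6:29  7:50
  8:49  9:53
Giant step factor: 79^(-10) ≡ 9 (mod 83).
Scan 44·9^i mod 83 for i = 0, 1, …:
  i=0: 44   i=1: 64   i=2: 78   i=3: 38
  i=4: 10   i=5: 7
Match at i=5, j=4: n = 5·10 + 4 = 54.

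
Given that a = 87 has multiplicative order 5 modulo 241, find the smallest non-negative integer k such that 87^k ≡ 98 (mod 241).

Successive powers of 87 modulo 241:
  87^0=1  87^1=87  87^2=98
So 87^2 ≡ 98 (mod 241), giving k = 2.

2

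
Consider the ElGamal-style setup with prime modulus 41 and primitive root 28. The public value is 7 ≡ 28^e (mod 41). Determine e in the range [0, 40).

29

Successive powers of 28 modulo 41:
  28^0=1  28^1=28  28^2=5  28^3=17  28^4=25  28^5=3
  28^6=2  28^7=15  28^8=10  28^9=34  28^10=9  28^11=6
  28^12=4  28^13=30  28^14=20  28^15=27  28^16=18  28^17=12
  28^18=8  28^19=19  28^20=40  28^21=13  28^22=36  28^23=24
  28^24=16  28^25=38  28^26=39  28^27=26  28^28=31  28^29=7
So 28^29 ≡ 7 (mod 41), giving e = 29.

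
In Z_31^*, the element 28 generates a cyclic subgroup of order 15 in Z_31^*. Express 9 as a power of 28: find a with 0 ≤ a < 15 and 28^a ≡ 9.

2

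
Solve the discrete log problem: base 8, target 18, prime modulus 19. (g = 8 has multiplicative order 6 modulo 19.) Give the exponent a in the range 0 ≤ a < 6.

3

Successive powers of 8 modulo 19:
  8^0=1  8^1=8  8^2=7  8^3=18
So 8^3 ≡ 18 (mod 19), giving a = 3.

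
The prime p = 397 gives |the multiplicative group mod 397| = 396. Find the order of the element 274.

The order of 274 must divide p − 1 = 396 = 2^2 · 3^2 · 11.
Divisors: 1, 2, 3, 4, 6, 9, 11, 12, 18, 22, 33, 36, 44, 66, 99, 132, 198, 396.
Check each in increasing order: 274^1 ≡ 274;  274^2 ≡ 43;  274^3 ≡ 269;  274^4 ≡ 261;  274^6 ≡ 107;  274^9 ≡ 199;  274^11 ≡ 220;  274^12 ≡ 333;  274^18 ≡ 298;  274^22 ≡ 363;  274^33 ≡ 63;  274^36 ≡ 273;  274^44 ≡ 362;  274^66 ≡ 396;  274^99 ≡ 334;  274^132 ≡ 1.
Smallest exponent giving 1 is 132.

132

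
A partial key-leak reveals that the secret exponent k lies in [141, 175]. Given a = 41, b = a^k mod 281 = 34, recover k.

150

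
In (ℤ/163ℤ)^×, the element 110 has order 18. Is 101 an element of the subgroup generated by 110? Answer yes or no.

no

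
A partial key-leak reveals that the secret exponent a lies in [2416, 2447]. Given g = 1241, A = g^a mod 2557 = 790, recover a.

Compute 1241^2416 mod 2557 = 793, then multiply by 1241 repeatedly:
  1241^2416=793  1241^2417=2225  1241^2418=2222  1241^2419=1056  1241^2420=1312
  1241^2421=1940  1241^2422=1403  1241^2423=2363  1241^2424=2161  1241^2425=2065
  1241^2426=551  1241^2427=1072  1241^2428=712  1241^2429=1427  1241^2430=1463
  1241^2431=113  1241^2432=2155  1241^2433=2290  1241^2434=1063  1241^2435=2328
  1241^2436=2195  1241^2437=790
Found 790 at exponent 2437.

2437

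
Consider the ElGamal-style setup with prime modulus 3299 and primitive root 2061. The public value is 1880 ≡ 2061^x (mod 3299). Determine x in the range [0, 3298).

1034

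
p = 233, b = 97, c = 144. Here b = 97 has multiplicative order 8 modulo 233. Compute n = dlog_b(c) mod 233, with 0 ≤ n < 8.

Successive powers of 97 modulo 233:
  97^0=1  97^1=97  97^2=89  97^3=12  97^4=232  97^5=136
  97^6=144
So 97^6 ≡ 144 (mod 233), giving n = 6.

6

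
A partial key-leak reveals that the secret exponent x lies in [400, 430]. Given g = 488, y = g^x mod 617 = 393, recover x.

Compute 488^400 mod 617 = 463, then multiply by 488 repeatedly:
  488^400=463  488^401=122  488^402=304  488^403=272  488^404=81
  488^405=40  488^406=393
Found 393 at exponent 406.

406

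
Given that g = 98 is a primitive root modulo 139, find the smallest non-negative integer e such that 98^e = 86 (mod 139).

Baby-step giant-step with m = ceil(sqrt(138)) = 12.
Baby table (98^j mod 139 for j=0..11):
  0:1  1:98  2:13  3:23  4:30  5:21  6:112  7:134
  8:66  9:74  10:24  11:128
Giant step factor: 98^(-12) ≡ 45 (mod 139).
Scan 86·45^i mod 139 for i = 0, 1, …:
  i=0: 86   i=1: 117   i=2: 122   i=3: 69
  i=4: 47   i=5: 30
Match at i=5, j=4: e = 5·12 + 4 = 64.

64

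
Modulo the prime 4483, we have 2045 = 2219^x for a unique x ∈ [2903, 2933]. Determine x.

2913

Compute 2219^2903 mod 4483 = 3821, then multiply by 2219 repeatedly:
  2219^2903=3821  2219^2904=1446  2219^2905=3329  2219^2906=3550  2219^2907=819
  2219^2908=1746  2219^2909=1062  2219^2910=3003  2219^2911=1919  2219^2912=3894
  2219^2913=2045
Found 2045 at exponent 2913.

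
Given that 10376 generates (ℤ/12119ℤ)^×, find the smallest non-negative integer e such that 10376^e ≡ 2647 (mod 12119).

6990

Baby-step giant-step with m = ceil(sqrt(12118)) = 111.
Baby table (10376^j mod 12119 for j=0..110):
  0:1  1:10376  2:8299  3:4929  4:1124  5:4146  6:8565  7:1813
  8:3000  9:6408  10:4574  11:1820  12:2918  13:3906  14:2720  15:9688
  16:7702  17:3266  18:3292  19:6450  20:4082  21:11046  22:3913  23:2638
  24:7186  25:5848  26:11134  27:8076  28:5810  29:4654  30:7808  31:293
  32:10418  33:7807  34:2036  35:2119  36:2878  37:912  38:10092  39:6432
  40:11218  41:7092  42:24  43:6644  44:5272  45:9225  46:2738  47:2552
  48:11656  49:7155  50:11405  51:8364  52:705  53:7323  54:9437  55:8911
  56:4685  57:2251  58:3063  59:5670  60:6294  61:9372  62:1016  63:10605
  64:9079  65:2717  66:2798  67:7043  68:598  69:12039  70:6131  71:2625
  72:5607  73:7032  74:7652  75:5583  76:388  77:2380  78:8477  79:9769
  80:11947  81:8940  82:2614  83:542  84:576  85:1909  86:5338  87:3258
  88:5117  89:653  90:1007  91:2054  92:7102  93:6832  94:4801  95:6086
  96:8346  97:7841  98:3369  99:5548  100:798  101:2771  102:5628  103:6786
  104:146  105:21  106:11873  107:4613  108:6557  109:11485  110:2233
Giant step factor: 10376^(-111) ≡ 2266 (mod 12119).
Scan 2647·2266^i mod 12119 for i = 0, 1, …:
  i=0: 2647   i=1: 11316   i=2: 10371   i=3: 1945
  i=4: 8173   i=5: 2186   i=6: 8924   i=7: 7292
  i=8: 5475   i=9: 8613     …   i=61: 2201
  i=62: 6557
Match at i=62, j=108: e = 62·111 + 108 = 6990.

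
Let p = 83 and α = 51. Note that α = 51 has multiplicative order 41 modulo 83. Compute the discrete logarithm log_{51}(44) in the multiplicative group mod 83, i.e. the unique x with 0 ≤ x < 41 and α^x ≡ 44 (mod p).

38

Baby-step giant-step with m = ceil(sqrt(41)) = 7.
Baby table (51^j mod 83 for j=0..6):
  0:1  1:51  2:28  3:17  4:37  5:61  6:40
Giant step factor: 51^(-7) ≡ 64 (mod 83).
Scan 44·64^i mod 83 for i = 0, 1, …:
  i=0: 44   i=1: 77   i=2: 31   i=3: 75
  i=4: 69   i=5: 17
Match at i=5, j=3: x = 5·7 + 3 = 38.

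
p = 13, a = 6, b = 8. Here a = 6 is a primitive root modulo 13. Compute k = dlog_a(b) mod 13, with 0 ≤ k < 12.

3

Successive powers of 6 modulo 13:
  6^0=1  6^1=6  6^2=10  6^3=8
So 6^3 ≡ 8 (mod 13), giving k = 3.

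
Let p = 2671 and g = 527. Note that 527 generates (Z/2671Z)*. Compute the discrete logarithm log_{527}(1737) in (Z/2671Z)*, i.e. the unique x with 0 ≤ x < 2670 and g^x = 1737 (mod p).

1974

Baby-step giant-step with m = ceil(sqrt(2670)) = 52.
Baby table (527^j mod 2671 for j=0..51):
  0:1  1:527  2:2616  3:396  4:354  5:2259  6:1898  7:1292
  8:2450  9:1057  10:1471  11:627  12:1896  13:238  14:2560  15:265
  16:763  17:1451  18:771  19:325  20:331  21:822  22:492  23:197
  24:2321  25:2520  26:553  27:292  28:1637  29:2637  30:779  31:1870
  32:2562  33:1319  34:653  35:2243  36:1479  37:2172  38:1456  39:735
  40:50  41:2311  42:2592  43:1103  44:1674  45:768  46:1415  47:496
  48:2305  49:2101  50:1433  51:1969
Giant step factor: 527^(-52) ≡ 912 (mod 2671).
Scan 1737·912^i mod 2671 for i = 0, 1, …:
  i=0: 1737   i=1: 241   i=2: 770   i=3: 2438
  i=4: 1184   i=5: 724   i=6: 551   i=7: 364
  i=8: 764   i=9: 2308     …   i=36: 1340
  i=37: 1433
Match at i=37, j=50: x = 37·52 + 50 = 1974.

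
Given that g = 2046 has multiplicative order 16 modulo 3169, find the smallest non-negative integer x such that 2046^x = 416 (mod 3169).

3

Successive powers of 2046 modulo 3169:
  2046^0=1  2046^1=2046  2046^2=3036  2046^3=416
So 2046^3 ≡ 416 (mod 3169), giving x = 3.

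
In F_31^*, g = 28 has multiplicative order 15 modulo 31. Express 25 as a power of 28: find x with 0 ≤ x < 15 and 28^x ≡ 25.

Successive powers of 28 modulo 31:
  28^0=1  28^1=28  28^2=9  28^3=4  28^4=19  28^5=5
  28^6=16  28^7=14  28^8=20  28^9=2  28^10=25
So 28^10 ≡ 25 (mod 31), giving x = 10.

10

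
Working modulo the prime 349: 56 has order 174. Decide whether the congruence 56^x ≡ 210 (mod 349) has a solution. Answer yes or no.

yes

210 ∈ ⟨56⟩ iff 210^174 ≡ 1 (mod 349), since |⟨56⟩| = 174.
210^174 mod 349 = 1.
Since 1 = 1, 210 lies in the subgroup.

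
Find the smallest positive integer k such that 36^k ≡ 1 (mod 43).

The order of 36 must divide p − 1 = 42 = 2 · 3 · 7.
Divisors: 1, 2, 3, 6, 7, 14, 21, 42.
Check each in increasing order: 36^1 ≡ 36;  36^2 ≡ 6;  36^3 ≡ 1.
Smallest exponent giving 1 is 3.

3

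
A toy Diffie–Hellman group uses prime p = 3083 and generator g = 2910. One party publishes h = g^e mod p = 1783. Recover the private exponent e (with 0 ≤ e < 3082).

2348

Baby-step giant-step with m = ceil(sqrt(3082)) = 56.
Baby table (2910^j mod 3083 for j=0..55):
  0:1  1:2910  2:2182  3:1723  4:972  5:1409  6:2883  7:687
  8:1386  9:696  10:2912  11:1836  12:3004  13:1335  14:270  15:2618
  16:287  17:2760  18:385  19:1221  20:1494  21:510  22:1177  23:2940
  24:75  25:2440  26:251  27:2822  28:1991  29:853  30:415  31:2197
  32:2211  33:2872  34:2590  35:2048  36:241  37:1469  38:1752  39:2121
  40:3027  41:439  42:1128  43:2168  44:1062  45:1254  46:1951  47:1607
  48:2542  49:1103  50:327  51:2006  52:1341  53:2315  54:295  55:1376
Giant step factor: 2910^(-56) ≡ 1572 (mod 3083).
Scan 1783·1572^i mod 3083 for i = 0, 1, …:
  i=0: 1783   i=1: 429   i=2: 2294   i=3: 2141
  i=4: 2099   i=5: 818   i=6: 285   i=7: 985
  i=8: 754   i=9: 1416     …   i=40: 701
  i=41: 1341
Match at i=41, j=52: e = 41·56 + 52 = 2348.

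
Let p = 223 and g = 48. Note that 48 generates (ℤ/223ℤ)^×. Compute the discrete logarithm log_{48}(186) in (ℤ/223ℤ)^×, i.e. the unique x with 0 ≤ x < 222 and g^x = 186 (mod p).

29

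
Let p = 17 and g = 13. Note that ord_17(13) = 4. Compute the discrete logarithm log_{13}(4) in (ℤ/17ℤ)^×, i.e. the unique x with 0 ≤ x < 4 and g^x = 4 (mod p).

Successive powers of 13 modulo 17:
  13^0=1  13^1=13  13^2=16  13^3=4
So 13^3 ≡ 4 (mod 17), giving x = 3.

3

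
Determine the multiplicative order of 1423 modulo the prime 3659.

3658

The order of 1423 must divide p − 1 = 3658 = 2 · 31 · 59.
Divisors: 1, 2, 31, 59, 62, 118, 1829, 3658.
Check each in increasing order: 1423^1 ≡ 1423;  1423^2 ≡ 1502;  1423^31 ≡ 237;  1423^59 ≡ 1974;  1423^62 ≡ 1284;  1423^118 ≡ 3500;  1423^1829 ≡ 3658;  1423^3658 ≡ 1.
Smallest exponent giving 1 is 3658.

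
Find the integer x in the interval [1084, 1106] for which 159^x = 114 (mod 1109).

1096

Compute 159^1084 mod 1109 = 797, then multiply by 159 repeatedly:
  159^1084=797  159^1085=297  159^1086=645  159^1087=527  159^1088=618
  159^1089=670  159^1090=66  159^1091=513  159^1092=610  159^1093=507
  159^1094=765  159^1095=754  159^1096=114
Found 114 at exponent 1096.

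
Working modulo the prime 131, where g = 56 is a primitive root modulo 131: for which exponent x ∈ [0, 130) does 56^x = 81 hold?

62

Baby-step giant-step with m = ceil(sqrt(130)) = 12.
Baby table (56^j mod 131 for j=0..11):
  0:1  1:56  2:123  3:76  4:64  5:47  6:12  7:17
  8:35  9:126  10:113  11:40
Giant step factor: 56^(-12) ≡ 121 (mod 131).
Scan 81·121^i mod 131 for i = 0, 1, …:
  i=0: 81   i=1: 107   i=2: 109   i=3: 89
  i=4: 27   i=5: 123
Match at i=5, j=2: x = 5·12 + 2 = 62.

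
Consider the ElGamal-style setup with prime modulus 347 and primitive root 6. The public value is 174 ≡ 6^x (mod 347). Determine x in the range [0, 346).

199

Baby-step giant-step with m = ceil(sqrt(346)) = 19.
Baby table (6^j mod 347 for j=0..18):
  0:1  1:6  2:36  3:216  4:255  5:142  6:158  7:254
  8:136  9:122  10:38  11:228  12:327  13:227  14:321  15:191
  16:105  17:283  18:310
Giant step factor: 6^(-19) ≡ 186 (mod 347).
Scan 174·186^i mod 347 for i = 0, 1, …:
  i=0: 174   i=1: 93   i=2: 295   i=3: 44
  i=4: 203   i=5: 282   i=6: 55   i=7: 167
  i=8: 179   i=9: 329   i=10: 122
Match at i=10, j=9: x = 10·19 + 9 = 199.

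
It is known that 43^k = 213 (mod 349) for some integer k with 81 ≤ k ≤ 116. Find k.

87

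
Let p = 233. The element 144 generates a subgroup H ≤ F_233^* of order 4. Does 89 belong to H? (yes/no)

yes

⟨144⟩ has order 4; its elements mod 233 are {1, 89, 144, 232}.
89 is in this set.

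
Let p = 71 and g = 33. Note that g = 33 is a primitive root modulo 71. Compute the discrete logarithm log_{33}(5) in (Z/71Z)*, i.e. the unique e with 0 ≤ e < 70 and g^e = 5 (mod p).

14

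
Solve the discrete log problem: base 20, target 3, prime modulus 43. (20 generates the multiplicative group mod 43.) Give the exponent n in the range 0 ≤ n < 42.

Baby-step giant-step with m = ceil(sqrt(42)) = 7.
Baby table (20^j mod 43 for j=0..6):
  0:1  1:20  2:13  3:2  4:40  5:26  6:4
Giant step factor: 20^(-7) ≡ 7 (mod 43).
Scan 3·7^i mod 43 for i = 0, 1, …:
  i=0: 3   i=1: 21   i=2: 18   i=3: 40
Match at i=3, j=4: n = 3·7 + 4 = 25.

25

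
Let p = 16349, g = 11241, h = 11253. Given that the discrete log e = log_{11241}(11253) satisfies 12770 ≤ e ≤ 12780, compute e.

Compute 11241^12770 mod 16349 = 15800, then multiply by 11241 repeatedly:
  11241^12770=15800  11241^12771=8613  11241^12772=16304  11241^12773=974  11241^12774=11253
Found 11253 at exponent 12774.

12774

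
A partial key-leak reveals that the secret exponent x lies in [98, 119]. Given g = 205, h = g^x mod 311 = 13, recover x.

Compute 205^98 mod 311 = 288, then multiply by 205 repeatedly:
  205^98=288  205^99=261  205^100=13
Found 13 at exponent 100.

100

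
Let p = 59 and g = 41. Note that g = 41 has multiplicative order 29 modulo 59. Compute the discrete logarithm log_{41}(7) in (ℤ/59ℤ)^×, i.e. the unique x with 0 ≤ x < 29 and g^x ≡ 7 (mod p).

22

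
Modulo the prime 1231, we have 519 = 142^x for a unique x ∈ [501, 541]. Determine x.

Compute 142^501 mod 1231 = 449, then multiply by 142 repeatedly:
  142^501=449  142^502=977  142^503=862  142^504=535  142^505=879
  142^506=487  142^507=218  142^508=181  142^509=1082  142^510=1000
  142^511=435  142^512=220  142^513=465  142^514=787  142^515=964
  142^516=247  142^517=606  142^518=1113  142^519=478  142^520=171
  142^521=893  142^522=13  142^523=615  142^524=1160  142^525=997
  142^526=9  142^527=47  142^528=519
Found 519 at exponent 528.

528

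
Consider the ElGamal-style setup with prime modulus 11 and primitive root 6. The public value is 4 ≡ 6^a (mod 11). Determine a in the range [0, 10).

8

Successive powers of 6 modulo 11:
  6^0=1  6^1=6  6^2=3  6^3=7  6^4=9  6^5=10
  6^6=5  6^7=8  6^8=4
So 6^8 ≡ 4 (mod 11), giving a = 8.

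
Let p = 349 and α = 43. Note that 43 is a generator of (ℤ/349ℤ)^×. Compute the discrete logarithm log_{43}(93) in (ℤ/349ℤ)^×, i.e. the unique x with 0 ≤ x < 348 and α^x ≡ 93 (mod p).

202

Baby-step giant-step with m = ceil(sqrt(348)) = 19.
Baby table (43^j mod 349 for j=0..18):
  0:1  1:43  2:104  3:284  4:346  5:220  6:37  7:195
  8:9  9:38  10:238  11:113  12:322  13:235  14:333  15:10
  16:81  17:342  18:48
Giant step factor: 43^(-19) ≡ 221 (mod 349).
Scan 93·221^i mod 349 for i = 0, 1, …:
  i=0: 93   i=1: 311   i=2: 327   i=3: 24
  i=4: 69   i=5: 242   i=6: 85   i=7: 288
  i=8: 130   i=9: 112   i=10: 322
Match at i=10, j=12: x = 10·19 + 12 = 202.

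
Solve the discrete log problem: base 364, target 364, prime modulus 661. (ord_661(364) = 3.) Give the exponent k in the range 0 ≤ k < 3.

1

Successive powers of 364 modulo 661:
  364^0=1  364^1=364
So 364^1 ≡ 364 (mod 661), giving k = 1.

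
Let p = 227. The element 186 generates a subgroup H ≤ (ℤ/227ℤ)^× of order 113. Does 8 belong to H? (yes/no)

no

8 ∈ ⟨186⟩ iff 8^113 ≡ 1 (mod 227), since |⟨186⟩| = 113.
8^113 mod 227 = 226.
Since 226 ≠ 1, 8 does not lie in the subgroup.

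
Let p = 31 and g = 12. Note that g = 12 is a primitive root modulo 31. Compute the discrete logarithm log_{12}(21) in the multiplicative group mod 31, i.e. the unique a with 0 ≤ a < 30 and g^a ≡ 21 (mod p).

Successive powers of 12 modulo 31:
  12^0=1  12^1=12  12^2=20  12^3=23  12^4=28  12^5=26
  12^6=2  12^7=24  12^8=9  12^9=15  12^10=25  12^11=21
So 12^11 ≡ 21 (mod 31), giving a = 11.

11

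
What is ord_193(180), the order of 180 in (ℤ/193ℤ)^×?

64

The order of 180 must divide p − 1 = 192 = 2^6 · 3.
Divisors: 1, 2, 3, 4, 6, 8, 12, 16, 24, 32, 48, 64, 96, 192.
Check each in increasing order: 180^1 ≡ 180;  180^2 ≡ 169;  180^3 ≡ 119;  180^4 ≡ 190;  180^6 ≡ 72;  180^8 ≡ 9;  180^12 ≡ 166;  180^16 ≡ 81;  180^24 ≡ 150;  180^32 ≡ 192;  180^48 ≡ 112;  180^64 ≡ 1.
Smallest exponent giving 1 is 64.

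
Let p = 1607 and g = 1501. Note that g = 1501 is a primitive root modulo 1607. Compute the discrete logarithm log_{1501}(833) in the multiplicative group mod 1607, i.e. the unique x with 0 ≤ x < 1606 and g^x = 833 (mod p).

1212

Baby-step giant-step with m = ceil(sqrt(1606)) = 41.
Baby table (1501^j mod 1607 for j=0..40):
  0:1  1:1501  2:1594  3:1378  4:169  5:1370  6:1017  7:1474
  8:1242  9:122  10:1531  11:21  12:988  13:1334  14:12  15:335
  16:1451  17:466  18:421  19:370  20:955  21:11  22:441  23:1464
  24:695  25:252  26:607  27:1545  28:144  29:806  30:1342  31:771
  32:231  33:1226  34:211  35:132  36:471  37:1498  38:305  39:1417
  40:856
Giant step factor: 1501^(-41) ≡ 1553 (mod 1607).
Scan 833·1553^i mod 1607 for i = 0, 1, …:
  i=0: 833   i=1: 14   i=2: 851   i=3: 649
  i=4: 308   i=5: 1045   i=6: 1422   i=7: 348
  i=8: 492   i=9: 751     …   i=28: 330
  i=29: 1464
Match at i=29, j=23: x = 29·41 + 23 = 1212.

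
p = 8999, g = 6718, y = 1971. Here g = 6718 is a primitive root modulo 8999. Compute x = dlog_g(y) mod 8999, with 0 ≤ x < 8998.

Baby-step giant-step with m = ceil(sqrt(8998)) = 95.
Baby table (6718^j mod 8999 for j=0..94):
  0:1  1:6718  2:1539  3:8150  4:1784  5:7243  6:881  7:6215
  8:6009  9:7947  10:5878  11:792  12:2247  13:4023  14:2517  15:85
  16:4093  17:4829  18:8826  19:7656  20:3723  21:2893  22:6333  23:6821
  24:570  25:4685  26:4327  27:2016  28:8992  29:6968  30:7225  31:5943
  32:5510  33:3293  34:2832  35:1490  36:2932  37:7364  38:3849  39:3455
  40:2269  41:7835  42:379  43:8404  44:7345  45:2193  46:1211  47:402
  48:936  49:6746  50:664  51:6247  52:5009  53:3201  54:5707  55:3886
  56:49  57:5218  58:3419  59:3394  60:6425  61:3946  62:7173  63:7568
  64:6473  65:2446  66:54  67:2812  68:2115  69:8148  70:6346  71:4165
  72:2579  73:2647  74:522  75:6185  76:2447  77:6772  78:4351  79:1266
  80:933  81:4590  82:5046  83:8794  84:8656  85:8469  86:3064  87:3239
  88:20  89:8374  90:3783  91:1018  92:8683  93:876  94:8621
Giant step factor: 6718^(-95) ≡ 4286 (mod 8999).
Scan 1971·4286^i mod 8999 for i = 0, 1, …:
  i=0: 1971   i=1: 6644   i=2: 3348   i=3: 5122
  i=4: 4331   i=5: 6728   i=6: 3412   i=7: 457
  i=8: 5919   i=9: 653     …   i=15: 4646
  i=16: 6968
Match at i=16, j=29: x = 16·95 + 29 = 1549.

1549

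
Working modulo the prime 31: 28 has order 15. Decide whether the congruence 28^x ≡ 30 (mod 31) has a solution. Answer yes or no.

no

30 ∈ ⟨28⟩ iff 30^15 ≡ 1 (mod 31), since |⟨28⟩| = 15.
30^15 mod 31 = 30.
Since 30 ≠ 1, 30 does not lie in the subgroup.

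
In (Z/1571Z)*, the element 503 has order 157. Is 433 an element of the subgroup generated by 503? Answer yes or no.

yes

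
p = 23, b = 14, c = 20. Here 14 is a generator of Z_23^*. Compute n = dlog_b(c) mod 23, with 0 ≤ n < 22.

Successive powers of 14 modulo 23:
  14^0=1  14^1=14  14^2=12  14^3=7  14^4=6  14^5=15
  14^6=3  14^7=19  14^8=13  14^9=21  14^10=18  14^11=22
  14^12=9  14^13=11  14^14=16  14^15=17  14^16=8  14^17=20
So 14^17 ≡ 20 (mod 23), giving n = 17.

17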